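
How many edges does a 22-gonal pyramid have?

44

A pyramid on an n-gon base has one n-gon and n triangles: V = 22 + 1 = 23, E = 2·22 = 44, F = 22 + 1 = 23.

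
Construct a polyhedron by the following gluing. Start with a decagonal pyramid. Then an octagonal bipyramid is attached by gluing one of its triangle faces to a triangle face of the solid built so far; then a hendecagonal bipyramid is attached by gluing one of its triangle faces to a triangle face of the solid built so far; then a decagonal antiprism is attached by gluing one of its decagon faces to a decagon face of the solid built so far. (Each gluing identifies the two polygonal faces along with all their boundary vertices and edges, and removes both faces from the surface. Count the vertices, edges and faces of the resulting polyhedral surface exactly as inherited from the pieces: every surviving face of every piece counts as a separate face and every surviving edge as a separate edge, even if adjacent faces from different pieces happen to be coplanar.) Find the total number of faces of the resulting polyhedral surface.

A decagonal pyramid: V=11, E=20, F=11.
Attach an octagonal bipyramid (V=10, E=24, F=16) along a 3-gon: merge 3 vertices and 3 edges, delete both glued faces → V=18, E=41, F=25.
Attach a hendecagonal bipyramid (V=13, E=33, F=22) along a 3-gon: merge 3 vertices and 3 edges, delete both glued faces → V=28, E=71, F=45.
Attach a decagonal antiprism (V=20, E=40, F=22) along a 10-gon: merge 10 vertices and 10 edges, delete both glued faces → V=38, E=101, F=65.
Check: V − E + F = 38 − 101 + 65 = 2.

65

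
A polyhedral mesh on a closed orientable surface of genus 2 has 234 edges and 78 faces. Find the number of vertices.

154

For a closed orientable surface of genus 2, χ = 2 − 2·2 = -2.
V = -2 + E − F = -2 + 234 − 78 = 154.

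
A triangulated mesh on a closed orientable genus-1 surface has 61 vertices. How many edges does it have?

183

χ = 2 − 2·1 = 0, and every face is a triangle so 3F = 2E.
V − E + F = 0 with E = 3F/2 gives 61 − (3/2 − 1)·F = 0, so F = 122 and E = 183.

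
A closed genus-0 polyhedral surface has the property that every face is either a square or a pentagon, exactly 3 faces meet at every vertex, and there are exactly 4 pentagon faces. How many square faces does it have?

4

Let x be the number of squares; then F = 4 + x.
Edge–face incidences: 2E = 5·4 + 4·x = 20 + 4x.
Every vertex has degree 3, so 3V = 2E.
Euler: V − E + F = 2 ⇒ (2E)/3 − E + (4 + x) = 2.
Multiply by 6: 2·(2E) − 3·(2E) + 6·(4 + x) = 12, i.e. 24 + 6x − (20 + 4x) = 12.
Collecting terms: 2x + 4 = 12, so 2x = 8, so x = 4.
Then 2E = 20 + 4·4 = 36, so E = 18, V = 2E/3 = 12, F = 4 + 4 = 8.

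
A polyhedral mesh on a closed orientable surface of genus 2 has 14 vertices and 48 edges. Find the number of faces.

For a closed orientable surface of genus 2, χ = 2 − 2·2 = -2.
F = -2 − V + E = -2 − 14 + 48 = 32.

32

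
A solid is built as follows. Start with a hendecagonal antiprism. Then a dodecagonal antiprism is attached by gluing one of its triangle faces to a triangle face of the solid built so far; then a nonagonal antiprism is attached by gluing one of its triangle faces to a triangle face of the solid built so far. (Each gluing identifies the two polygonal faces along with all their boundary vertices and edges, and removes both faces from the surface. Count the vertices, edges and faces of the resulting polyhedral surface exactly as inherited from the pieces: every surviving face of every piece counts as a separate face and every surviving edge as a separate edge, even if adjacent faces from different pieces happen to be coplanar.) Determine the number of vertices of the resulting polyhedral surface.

A hendecagonal antiprism: V=22, E=44, F=24.
Attach a dodecagonal antiprism (V=24, E=48, F=26) along a 3-gon: merge 3 vertices and 3 edges, delete both glued faces → V=43, E=89, F=48.
Attach a nonagonal antiprism (V=18, E=36, F=20) along a 3-gon: merge 3 vertices and 3 edges, delete both glued faces → V=58, E=122, F=66.
Check: V − E + F = 58 − 122 + 66 = 2.

58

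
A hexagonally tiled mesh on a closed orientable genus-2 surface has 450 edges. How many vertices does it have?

298

χ = 2 − 2·2 = -2, and every face is a hexagon so 6F = 2E.
F = 2E/6 = 150. Then V = -2 + E − F = -2 + 450 − 150 = 298.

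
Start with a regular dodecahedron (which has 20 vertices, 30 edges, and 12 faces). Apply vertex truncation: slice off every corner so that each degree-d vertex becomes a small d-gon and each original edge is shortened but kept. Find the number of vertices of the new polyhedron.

Truncation replaces each original edge-end by a new vertex, so V′ = 2E = 60.
Each original edge survives, and each old vertex of degree d contributes d new edges; summing degrees gives Σd = 2E, so E′ = E + 2E = 3E = 90.
Each original face survives and each original vertex becomes one new face: F′ = F + V = 32.

60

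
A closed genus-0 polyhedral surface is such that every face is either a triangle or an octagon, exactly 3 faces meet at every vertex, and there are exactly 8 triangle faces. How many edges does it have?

Let x be the number of octagons; then F = 8 + x.
Edge–face incidences: 2E = 3·8 + 8·x = 24 + 8x.
Every vertex has degree 3, so 3V = 2E.
Euler: V − E + F = 2 ⇒ (2E)/3 − E + (8 + x) = 2.
Multiply by 6: 2·(2E) − 3·(2E) + 6·(8 + x) = 12, i.e. 48 + 6x − (24 + 8x) = 12.
Collecting terms: −2x + 24 = 12, so −2x = −12, so x = 6.
Then 2E = 24 + 8·6 = 72, so E = 36, V = 2E/3 = 24, F = 8 + 6 = 14.

36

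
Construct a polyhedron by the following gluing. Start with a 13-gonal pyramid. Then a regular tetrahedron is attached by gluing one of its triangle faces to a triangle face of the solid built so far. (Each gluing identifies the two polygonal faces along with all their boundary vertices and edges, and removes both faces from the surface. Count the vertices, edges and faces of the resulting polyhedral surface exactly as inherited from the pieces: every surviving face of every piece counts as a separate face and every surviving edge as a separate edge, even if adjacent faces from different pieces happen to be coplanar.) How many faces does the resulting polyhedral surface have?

16

A 13-gonal pyramid: V=14, E=26, F=14.
Attach a regular tetrahedron (V=4, E=6, F=4) along a 3-gon: merge 3 vertices and 3 edges, delete both glued faces → V=15, E=29, F=16.
Check: V − E + F = 15 − 29 + 16 = 2.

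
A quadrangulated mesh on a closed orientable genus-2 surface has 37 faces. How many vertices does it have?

35

χ = 2 − 2·2 = -2, and every face is a square so 4F = 2E.
E = 4·37/2 = 74. Then V = -2 + E − F = -2 + 74 − 37 = 35.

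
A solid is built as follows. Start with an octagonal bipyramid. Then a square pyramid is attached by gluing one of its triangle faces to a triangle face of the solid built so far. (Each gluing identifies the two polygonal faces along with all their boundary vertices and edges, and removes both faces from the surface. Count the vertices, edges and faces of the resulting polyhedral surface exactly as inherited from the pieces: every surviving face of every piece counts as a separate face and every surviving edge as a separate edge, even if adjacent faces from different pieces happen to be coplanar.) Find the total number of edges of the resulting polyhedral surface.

An octagonal bipyramid: V=10, E=24, F=16.
Attach a square pyramid (V=5, E=8, F=5) along a 3-gon: merge 3 vertices and 3 edges, delete both glued faces → V=12, E=29, F=19.
Check: V − E + F = 12 − 29 + 19 = 2.

29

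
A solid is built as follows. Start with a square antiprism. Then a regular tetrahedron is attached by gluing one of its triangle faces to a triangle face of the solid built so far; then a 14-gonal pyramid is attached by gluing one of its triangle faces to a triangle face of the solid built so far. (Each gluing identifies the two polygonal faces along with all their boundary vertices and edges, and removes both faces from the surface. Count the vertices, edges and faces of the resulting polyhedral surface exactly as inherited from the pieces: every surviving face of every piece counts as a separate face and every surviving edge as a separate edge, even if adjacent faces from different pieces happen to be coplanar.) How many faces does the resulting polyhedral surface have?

A square antiprism: V=8, E=16, F=10.
Attach a regular tetrahedron (V=4, E=6, F=4) along a 3-gon: merge 3 vertices and 3 edges, delete both glued faces → V=9, E=19, F=12.
Attach a 14-gonal pyramid (V=15, E=28, F=15) along a 3-gon: merge 3 vertices and 3 edges, delete both glued faces → V=21, E=44, F=25.
Check: V − E + F = 21 − 44 + 25 = 2.

25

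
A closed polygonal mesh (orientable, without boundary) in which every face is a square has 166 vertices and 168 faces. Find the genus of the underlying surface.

2

Every face is a square, so 2E = 4·168 = 672, giving E = 336.
χ = V − E + F = 166 − 336 + 168 = -2.
For a closed orientable surface χ = 2 − 2g, so g = (2 − (-2))/2 = 2.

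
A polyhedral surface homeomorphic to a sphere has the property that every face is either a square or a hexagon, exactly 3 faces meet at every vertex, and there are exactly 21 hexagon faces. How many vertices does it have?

Let x be the number of squares; then F = 21 + x.
Edge–face incidences: 2E = 6·21 + 4·x = 126 + 4x.
Every vertex has degree 3, so 3V = 2E.
Euler: V − E + F = 2 ⇒ (2E)/3 − E + (21 + x) = 2.
Multiply by 6: 2·(2E) − 3·(2E) + 6·(21 + x) = 12, i.e. 126 + 6x − (126 + 4x) = 12.
Collecting terms: 2x = 12, so x = 6.
Then 2E = 126 + 4·6 = 150, so E = 75, V = 2E/3 = 50, F = 21 + 6 = 27.

50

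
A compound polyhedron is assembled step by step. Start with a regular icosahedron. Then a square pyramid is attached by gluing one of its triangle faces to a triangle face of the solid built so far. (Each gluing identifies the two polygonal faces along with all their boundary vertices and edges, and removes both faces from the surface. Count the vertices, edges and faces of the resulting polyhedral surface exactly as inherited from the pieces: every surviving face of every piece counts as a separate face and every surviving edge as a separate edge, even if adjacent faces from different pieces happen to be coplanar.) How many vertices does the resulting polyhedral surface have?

A regular icosahedron: V=12, E=30, F=20.
Attach a square pyramid (V=5, E=8, F=5) along a 3-gon: merge 3 vertices and 3 edges, delete both glued faces → V=14, E=35, F=23.
Check: V − E + F = 14 − 35 + 23 = 2.

14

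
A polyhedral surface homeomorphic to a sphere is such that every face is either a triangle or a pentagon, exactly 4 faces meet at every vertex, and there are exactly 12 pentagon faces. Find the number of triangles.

20

Let x be the number of triangles; then F = 12 + x.
Edge–face incidences: 2E = 5·12 + 3·x = 60 + 3x.
Every vertex has degree 4, so 4V = 2E.
Euler: V − E + F = 2 ⇒ (2E)/4 − E + (12 + x) = 2.
Multiply by 8: 2·(2E) − 4·(2E) + 8·(12 + x) = 16, i.e. 96 + 8x − 2·(60 + 3x) = 16.
Collecting terms: 2x − 24 = 16, so 2x = 40, so x = 20.
Then 2E = 60 + 3·20 = 120, so E = 60, V = 2E/4 = 30, F = 12 + 20 = 32.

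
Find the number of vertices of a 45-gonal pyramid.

46

A pyramid on an n-gon base has one n-gon and n triangles: V = 45 + 1 = 46, E = 2·45 = 90, F = 45 + 1 = 46.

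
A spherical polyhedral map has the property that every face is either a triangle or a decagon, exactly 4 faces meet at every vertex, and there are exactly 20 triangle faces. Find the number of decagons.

Let x be the number of decagons; then F = 20 + x.
Edge–face incidences: 2E = 3·20 + 10·x = 60 + 10x.
Every vertex has degree 4, so 4V = 2E.
Euler: V − E + F = 2 ⇒ (2E)/4 − E + (20 + x) = 2.
Multiply by 8: 2·(2E) − 4·(2E) + 8·(20 + x) = 16, i.e. 160 + 8x − 2·(60 + 10x) = 16.
Collecting terms: −12x + 40 = 16, so −12x = −24, so x = 2.
Then 2E = 60 + 10·2 = 80, so E = 40, V = 2E/4 = 20, F = 20 + 2 = 22.

2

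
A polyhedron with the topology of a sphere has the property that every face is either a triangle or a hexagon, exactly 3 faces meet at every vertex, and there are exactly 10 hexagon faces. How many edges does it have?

Let x be the number of triangles; then F = 10 + x.
Edge–face incidences: 2E = 6·10 + 3·x = 60 + 3x.
Every vertex has degree 3, so 3V = 2E.
Euler: V − E + F = 2 ⇒ (2E)/3 − E + (10 + x) = 2.
Multiply by 6: 2·(2E) − 3·(2E) + 6·(10 + x) = 12, i.e. 60 + 6x − (60 + 3x) = 12.
Collecting terms: 3x = 12, so x = 4.
Then 2E = 60 + 3·4 = 72, so E = 36, V = 2E/3 = 24, F = 10 + 4 = 14.

36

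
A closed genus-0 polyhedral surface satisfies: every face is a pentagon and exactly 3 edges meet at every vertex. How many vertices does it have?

20

Each face has 5 edges and each edge borders two faces, so 2E = 5F.
Each vertex has degree 3, so 3V = 2E and hence V = 5F/3.
Euler: V − E + F = 2 ⇒ (5F/3) − (5F/2) + F = 2.
Multiply by 6: (10 − 15 + 6)F = 12, i.e. 1F = 12.
So F = 12, E = 5·12/2 = 30, V = 5·12/3 = 20.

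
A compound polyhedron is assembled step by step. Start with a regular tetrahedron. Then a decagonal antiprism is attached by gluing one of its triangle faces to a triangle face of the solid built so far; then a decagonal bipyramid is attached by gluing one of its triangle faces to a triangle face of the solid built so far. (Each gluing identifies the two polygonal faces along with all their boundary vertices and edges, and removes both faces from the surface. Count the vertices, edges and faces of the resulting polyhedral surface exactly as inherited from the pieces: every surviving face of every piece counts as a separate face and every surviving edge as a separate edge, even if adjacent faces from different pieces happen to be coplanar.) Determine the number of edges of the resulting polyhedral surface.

A regular tetrahedron: V=4, E=6, F=4.
Attach a decagonal antiprism (V=20, E=40, F=22) along a 3-gon: merge 3 vertices and 3 edges, delete both glued faces → V=21, E=43, F=24.
Attach a decagonal bipyramid (V=12, E=30, F=20) along a 3-gon: merge 3 vertices and 3 edges, delete both glued faces → V=30, E=70, F=42.
Check: V − E + F = 30 − 70 + 42 = 2.

70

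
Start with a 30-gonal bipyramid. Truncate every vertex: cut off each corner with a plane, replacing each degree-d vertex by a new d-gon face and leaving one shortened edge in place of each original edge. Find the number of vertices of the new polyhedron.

The base solid has V = 32, E = 90, F = 60.
Truncation replaces each original edge-end by a new vertex, so V′ = 2E = 180.
Each original edge survives, and each old vertex of degree d contributes d new edges; summing degrees gives Σd = 2E, so E′ = E + 2E = 3E = 270.
Each original face survives and each original vertex becomes one new face: F′ = F + V = 92.

180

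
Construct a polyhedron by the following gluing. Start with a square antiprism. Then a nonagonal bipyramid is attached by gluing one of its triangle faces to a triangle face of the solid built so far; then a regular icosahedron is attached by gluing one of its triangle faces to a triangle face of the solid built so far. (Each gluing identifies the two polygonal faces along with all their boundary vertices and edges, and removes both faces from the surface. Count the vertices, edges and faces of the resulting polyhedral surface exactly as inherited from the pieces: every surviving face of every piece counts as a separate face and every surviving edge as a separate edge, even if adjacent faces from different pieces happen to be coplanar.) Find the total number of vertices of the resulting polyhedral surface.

A square antiprism: V=8, E=16, F=10.
Attach a nonagonal bipyramid (V=11, E=27, F=18) along a 3-gon: merge 3 vertices and 3 edges, delete both glued faces → V=16, E=40, F=26.
Attach a regular icosahedron (V=12, E=30, F=20) along a 3-gon: merge 3 vertices and 3 edges, delete both glued faces → V=25, E=67, F=44.
Check: V − E + F = 25 − 67 + 44 = 2.

25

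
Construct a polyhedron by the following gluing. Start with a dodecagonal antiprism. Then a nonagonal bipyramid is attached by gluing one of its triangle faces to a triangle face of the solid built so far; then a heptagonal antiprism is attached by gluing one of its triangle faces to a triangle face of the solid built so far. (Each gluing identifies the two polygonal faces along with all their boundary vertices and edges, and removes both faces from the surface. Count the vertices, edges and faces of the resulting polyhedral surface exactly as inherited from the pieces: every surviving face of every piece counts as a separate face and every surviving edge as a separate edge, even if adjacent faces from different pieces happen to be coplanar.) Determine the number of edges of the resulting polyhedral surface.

A dodecagonal antiprism: V=24, E=48, F=26.
Attach a nonagonal bipyramid (V=11, E=27, F=18) along a 3-gon: merge 3 vertices and 3 edges, delete both glued faces → V=32, E=72, F=42.
Attach a heptagonal antiprism (V=14, E=28, F=16) along a 3-gon: merge 3 vertices and 3 edges, delete both glued faces → V=43, E=97, F=56.
Check: V − E + F = 43 − 97 + 56 = 2.

97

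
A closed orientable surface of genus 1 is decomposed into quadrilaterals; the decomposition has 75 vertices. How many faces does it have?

χ = 2 − 2·1 = 0, and every face is a square so 4F = 2E.
V − E + F = 0 with E = 4F/2 gives 75 − (4/2 − 1)·F = 0, so F = 75 and E = 150.

75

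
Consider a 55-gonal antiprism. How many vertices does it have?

110

An antiprism on an n-gon has two n-gon caps and 2n triangles: V = 2·55 = 110, E = 4·55 = 220, F = 2·55 + 2 = 112.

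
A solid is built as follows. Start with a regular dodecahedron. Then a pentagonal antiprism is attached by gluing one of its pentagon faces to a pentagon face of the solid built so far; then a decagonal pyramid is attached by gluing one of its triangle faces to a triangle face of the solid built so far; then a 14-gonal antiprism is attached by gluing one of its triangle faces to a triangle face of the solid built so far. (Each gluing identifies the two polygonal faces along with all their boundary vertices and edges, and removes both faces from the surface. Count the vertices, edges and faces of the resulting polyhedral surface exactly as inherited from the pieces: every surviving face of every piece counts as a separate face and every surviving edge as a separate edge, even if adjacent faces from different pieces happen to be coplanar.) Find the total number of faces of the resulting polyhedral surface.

A regular dodecahedron: V=20, E=30, F=12.
Attach a pentagonal antiprism (V=10, E=20, F=12) along a 5-gon: merge 5 vertices and 5 edges, delete both glued faces → V=25, E=45, F=22.
Attach a decagonal pyramid (V=11, E=20, F=11) along a 3-gon: merge 3 vertices and 3 edges, delete both glued faces → V=33, E=62, F=31.
Attach a 14-gonal antiprism (V=28, E=56, F=30) along a 3-gon: merge 3 vertices and 3 edges, delete both glued faces → V=58, E=115, F=59.
Check: V − E + F = 58 − 115 + 59 = 2.

59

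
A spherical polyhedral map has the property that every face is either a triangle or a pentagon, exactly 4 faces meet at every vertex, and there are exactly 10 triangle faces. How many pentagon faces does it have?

Let x be the number of pentagons; then F = 10 + x.
Edge–face incidences: 2E = 3·10 + 5·x = 30 + 5x.
Every vertex has degree 4, so 4V = 2E.
Euler: V − E + F = 2 ⇒ (2E)/4 − E + (10 + x) = 2.
Multiply by 8: 2·(2E) − 4·(2E) + 8·(10 + x) = 16, i.e. 80 + 8x − 2·(30 + 5x) = 16.
Collecting terms: −2x + 20 = 16, so −2x = −4, so x = 2.
Then 2E = 30 + 5·2 = 40, so E = 20, V = 2E/4 = 10, F = 10 + 2 = 12.

2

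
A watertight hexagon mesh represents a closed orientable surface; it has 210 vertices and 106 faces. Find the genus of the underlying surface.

2

Every face is a hexagon, so 2E = 6·106 = 636, giving E = 318.
χ = V − E + F = 210 − 318 + 106 = -2.
For a closed orientable surface χ = 2 − 2g, so g = (2 − (-2))/2 = 2.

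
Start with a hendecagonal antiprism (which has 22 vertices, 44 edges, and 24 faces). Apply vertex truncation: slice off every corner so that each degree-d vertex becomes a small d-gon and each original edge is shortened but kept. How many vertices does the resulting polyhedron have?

88

Truncation replaces each original edge-end by a new vertex, so V′ = 2E = 88.
Each original edge survives, and each old vertex of degree d contributes d new edges; summing degrees gives Σd = 2E, so E′ = E + 2E = 3E = 132.
Each original face survives and each original vertex becomes one new face: F′ = F + V = 46.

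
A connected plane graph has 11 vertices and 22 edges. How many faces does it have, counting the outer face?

13

Euler's formula for a connected plane graph: V − E + F = 2, so F = 2 − 11 + 22 = 13.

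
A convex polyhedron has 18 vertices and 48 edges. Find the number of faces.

Here V − E + F = 2.
F = 2 − V + E = 2 − 18 + 48 = 32.

32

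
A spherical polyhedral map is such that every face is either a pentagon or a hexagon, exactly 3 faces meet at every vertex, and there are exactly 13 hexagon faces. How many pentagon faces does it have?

Let x be the number of pentagons; then F = 13 + x.
Edge–face incidences: 2E = 6·13 + 5·x = 78 + 5x.
Every vertex has degree 3, so 3V = 2E.
Euler: V − E + F = 2 ⇒ (2E)/3 − E + (13 + x) = 2.
Multiply by 6: 2·(2E) − 3·(2E) + 6·(13 + x) = 12, i.e. 78 + 6x − (78 + 5x) = 12.
Collecting terms: x = 12.
Then 2E = 78 + 5·12 = 138, so E = 69, V = 2E/3 = 46, F = 13 + 12 = 25.

12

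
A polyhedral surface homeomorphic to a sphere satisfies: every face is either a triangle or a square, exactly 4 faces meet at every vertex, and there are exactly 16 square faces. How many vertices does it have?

Let x be the number of triangles; then F = 16 + x.
Edge–face incidences: 2E = 4·16 + 3·x = 64 + 3x.
Every vertex has degree 4, so 4V = 2E.
Euler: V − E + F = 2 ⇒ (2E)/4 − E + (16 + x) = 2.
Multiply by 8: 2·(2E) − 4·(2E) + 8·(16 + x) = 16, i.e. 128 + 8x − 2·(64 + 3x) = 16.
Collecting terms: 2x = 16, so x = 8.
Then 2E = 64 + 3·8 = 88, so E = 44, V = 2E/4 = 22, F = 16 + 8 = 24.

22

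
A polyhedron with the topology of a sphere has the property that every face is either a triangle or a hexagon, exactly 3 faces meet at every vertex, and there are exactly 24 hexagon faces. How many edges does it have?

78

Let x be the number of triangles; then F = 24 + x.
Edge–face incidences: 2E = 6·24 + 3·x = 144 + 3x.
Every vertex has degree 3, so 3V = 2E.
Euler: V − E + F = 2 ⇒ (2E)/3 − E + (24 + x) = 2.
Multiply by 6: 2·(2E) − 3·(2E) + 6·(24 + x) = 12, i.e. 144 + 6x − (144 + 3x) = 12.
Collecting terms: 3x = 12, so x = 4.
Then 2E = 144 + 3·4 = 156, so E = 78, V = 2E/3 = 52, F = 24 + 4 = 28.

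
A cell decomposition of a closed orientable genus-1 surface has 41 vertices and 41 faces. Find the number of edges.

82

For a closed orientable surface of genus 1, χ = 2 − 2·1 = 0.
E = V + F − (0) = 41 + 41 − (0) = 82.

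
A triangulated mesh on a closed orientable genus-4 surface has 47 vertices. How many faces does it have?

χ = 2 − 2·4 = -6, and every face is a triangle so 3F = 2E.
V − E + F = -6 with E = 3F/2 gives 47 − (3/2 − 1)·F = -6, so F = 106 and E = 159.

106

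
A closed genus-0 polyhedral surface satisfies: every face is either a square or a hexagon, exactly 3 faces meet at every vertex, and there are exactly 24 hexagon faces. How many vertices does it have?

Let x be the number of squares; then F = 24 + x.
Edge–face incidences: 2E = 6·24 + 4·x = 144 + 4x.
Every vertex has degree 3, so 3V = 2E.
Euler: V − E + F = 2 ⇒ (2E)/3 − E + (24 + x) = 2.
Multiply by 6: 2·(2E) − 3·(2E) + 6·(24 + x) = 12, i.e. 144 + 6x − (144 + 4x) = 12.
Collecting terms: 2x = 12, so x = 6.
Then 2E = 144 + 4·6 = 168, so E = 84, V = 2E/3 = 56, F = 24 + 6 = 30.

56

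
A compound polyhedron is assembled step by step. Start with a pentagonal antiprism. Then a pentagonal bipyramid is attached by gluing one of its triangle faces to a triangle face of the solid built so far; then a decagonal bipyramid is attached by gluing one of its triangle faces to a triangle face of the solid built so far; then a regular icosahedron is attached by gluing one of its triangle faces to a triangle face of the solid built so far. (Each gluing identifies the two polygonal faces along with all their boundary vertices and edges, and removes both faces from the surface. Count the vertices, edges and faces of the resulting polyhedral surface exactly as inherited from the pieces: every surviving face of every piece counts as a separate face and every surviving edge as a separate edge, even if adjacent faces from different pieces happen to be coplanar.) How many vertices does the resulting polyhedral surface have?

A pentagonal antiprism: V=10, E=20, F=12.
Attach a pentagonal bipyramid (V=7, E=15, F=10) along a 3-gon: merge 3 vertices and 3 edges, delete both glued faces → V=14, E=32, F=20.
Attach a decagonal bipyramid (V=12, E=30, F=20) along a 3-gon: merge 3 vertices and 3 edges, delete both glued faces → V=23, E=59, F=38.
Attach a regular icosahedron (V=12, E=30, F=20) along a 3-gon: merge 3 vertices and 3 edges, delete both glued faces → V=32, E=86, F=56.
Check: V − E + F = 32 − 86 + 56 = 2.

32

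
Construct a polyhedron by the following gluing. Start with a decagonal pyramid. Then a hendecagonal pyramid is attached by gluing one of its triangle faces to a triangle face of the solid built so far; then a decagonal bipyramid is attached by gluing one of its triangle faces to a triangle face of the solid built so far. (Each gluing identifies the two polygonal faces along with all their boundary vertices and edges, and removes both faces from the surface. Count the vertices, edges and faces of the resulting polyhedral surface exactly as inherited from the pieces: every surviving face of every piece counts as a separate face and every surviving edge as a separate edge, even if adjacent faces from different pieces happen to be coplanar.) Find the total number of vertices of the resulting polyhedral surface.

A decagonal pyramid: V=11, E=20, F=11.
Attach a hendecagonal pyramid (V=12, E=22, F=12) along a 3-gon: merge 3 vertices and 3 edges, delete both glued faces → V=20, E=39, F=21.
Attach a decagonal bipyramid (V=12, E=30, F=20) along a 3-gon: merge 3 vertices and 3 edges, delete both glued faces → V=29, E=66, F=39.
Check: V − E + F = 29 − 66 + 39 = 2.

29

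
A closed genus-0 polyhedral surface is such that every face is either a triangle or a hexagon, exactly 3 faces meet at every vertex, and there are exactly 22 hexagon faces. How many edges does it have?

72

Let x be the number of triangles; then F = 22 + x.
Edge–face incidences: 2E = 6·22 + 3·x = 132 + 3x.
Every vertex has degree 3, so 3V = 2E.
Euler: V − E + F = 2 ⇒ (2E)/3 − E + (22 + x) = 2.
Multiply by 6: 2·(2E) − 3·(2E) + 6·(22 + x) = 12, i.e. 132 + 6x − (132 + 3x) = 12.
Collecting terms: 3x = 12, so x = 4.
Then 2E = 132 + 3·4 = 144, so E = 72, V = 2E/3 = 48, F = 22 + 4 = 26.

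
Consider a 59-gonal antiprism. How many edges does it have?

An antiprism on an n-gon has two n-gon caps and 2n triangles: V = 2·59 = 118, E = 4·59 = 236, F = 2·59 + 2 = 120.

236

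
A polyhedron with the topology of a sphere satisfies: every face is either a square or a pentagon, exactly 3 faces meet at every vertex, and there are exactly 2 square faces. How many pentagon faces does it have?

8

Let x be the number of pentagons; then F = 2 + x.
Edge–face incidences: 2E = 4·2 + 5·x = 8 + 5x.
Every vertex has degree 3, so 3V = 2E.
Euler: V − E + F = 2 ⇒ (2E)/3 − E + (2 + x) = 2.
Multiply by 6: 2·(2E) − 3·(2E) + 6·(2 + x) = 12, i.e. 12 + 6x − (8 + 5x) = 12.
Collecting terms: x + 4 = 12, so x = 8.
Then 2E = 8 + 5·8 = 48, so E = 24, V = 2E/3 = 16, F = 2 + 8 = 10.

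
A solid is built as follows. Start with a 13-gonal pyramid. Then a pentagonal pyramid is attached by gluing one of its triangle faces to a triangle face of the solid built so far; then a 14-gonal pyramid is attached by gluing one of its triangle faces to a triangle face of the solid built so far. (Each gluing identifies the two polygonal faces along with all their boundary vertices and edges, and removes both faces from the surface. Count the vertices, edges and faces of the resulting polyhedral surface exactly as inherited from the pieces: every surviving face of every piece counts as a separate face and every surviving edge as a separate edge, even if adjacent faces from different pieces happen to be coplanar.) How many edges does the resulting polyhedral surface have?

58

A 13-gonal pyramid: V=14, E=26, F=14.
Attach a pentagonal pyramid (V=6, E=10, F=6) along a 3-gon: merge 3 vertices and 3 edges, delete both glued faces → V=17, E=33, F=18.
Attach a 14-gonal pyramid (V=15, E=28, F=15) along a 3-gon: merge 3 vertices and 3 edges, delete both glued faces → V=29, E=58, F=31.
Check: V − E + F = 29 − 58 + 31 = 2.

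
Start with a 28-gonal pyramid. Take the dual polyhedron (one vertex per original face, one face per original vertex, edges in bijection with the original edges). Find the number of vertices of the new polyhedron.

29

The base solid has V = 29, E = 56, F = 29.
The dual swaps V and F and preserves E: V′ = F = 29, E′ = E = 56, F′ = V = 29.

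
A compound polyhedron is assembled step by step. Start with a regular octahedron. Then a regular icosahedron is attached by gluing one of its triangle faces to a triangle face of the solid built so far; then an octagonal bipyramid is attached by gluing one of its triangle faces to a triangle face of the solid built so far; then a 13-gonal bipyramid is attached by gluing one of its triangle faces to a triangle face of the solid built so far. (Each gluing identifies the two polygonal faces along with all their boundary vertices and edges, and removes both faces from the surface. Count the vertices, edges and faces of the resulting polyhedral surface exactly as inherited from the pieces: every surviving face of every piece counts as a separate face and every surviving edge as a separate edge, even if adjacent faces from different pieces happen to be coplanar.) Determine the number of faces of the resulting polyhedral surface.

A regular octahedron: V=6, E=12, F=8.
Attach a regular icosahedron (V=12, E=30, F=20) along a 3-gon: merge 3 vertices and 3 edges, delete both glued faces → V=15, E=39, F=26.
Attach an octagonal bipyramid (V=10, E=24, F=16) along a 3-gon: merge 3 vertices and 3 edges, delete both glued faces → V=22, E=60, F=40.
Attach a 13-gonal bipyramid (V=15, E=39, F=26) along a 3-gon: merge 3 vertices and 3 edges, delete both glued faces → V=34, E=96, F=64.
Check: V − E + F = 34 − 96 + 64 = 2.

64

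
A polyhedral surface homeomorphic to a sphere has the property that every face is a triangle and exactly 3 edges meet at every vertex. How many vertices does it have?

4

Each face has 3 edges and each edge borders two faces, so 2E = 3F.
Each vertex has degree 3, so 3V = 2E and hence V = 3F/3.
Euler: V − E + F = 2 ⇒ (3F/3) − (3F/2) + F = 2.
Multiply by 6: (6 − 9 + 6)F = 12, i.e. 3F = 12.
So F = 4, E = 3·4/2 = 6, V = 3·4/3 = 4.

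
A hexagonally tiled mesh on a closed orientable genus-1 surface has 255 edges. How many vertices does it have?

170

χ = 2 − 2·1 = 0, and every face is a hexagon so 6F = 2E.
F = 2E/6 = 85. Then V = 0 + E − F = 0 + 255 − 85 = 170.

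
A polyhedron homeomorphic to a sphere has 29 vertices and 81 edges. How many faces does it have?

54

Here V − E + F = 2.
F = 2 − V + E = 2 − 29 + 81 = 54.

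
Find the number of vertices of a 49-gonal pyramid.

A pyramid on an n-gon base has one n-gon and n triangles: V = 49 + 1 = 50, E = 2·49 = 98, F = 49 + 1 = 50.

50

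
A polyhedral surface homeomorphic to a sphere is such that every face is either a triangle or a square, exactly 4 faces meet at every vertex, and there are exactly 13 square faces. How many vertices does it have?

Let x be the number of triangles; then F = 13 + x.
Edge–face incidences: 2E = 4·13 + 3·x = 52 + 3x.
Every vertex has degree 4, so 4V = 2E.
Euler: V − E + F = 2 ⇒ (2E)/4 − E + (13 + x) = 2.
Multiply by 8: 2·(2E) − 4·(2E) + 8·(13 + x) = 16, i.e. 104 + 8x − 2·(52 + 3x) = 16.
Collecting terms: 2x = 16, so x = 8.
Then 2E = 52 + 3·8 = 76, so E = 38, V = 2E/4 = 19, F = 13 + 8 = 21.

19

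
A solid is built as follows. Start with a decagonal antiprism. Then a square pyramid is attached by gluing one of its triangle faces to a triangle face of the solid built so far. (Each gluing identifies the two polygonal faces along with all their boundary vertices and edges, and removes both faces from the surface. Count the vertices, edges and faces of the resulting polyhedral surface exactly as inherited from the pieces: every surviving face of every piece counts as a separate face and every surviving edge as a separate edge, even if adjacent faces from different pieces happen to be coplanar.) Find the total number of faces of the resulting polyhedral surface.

25

A decagonal antiprism: V=20, E=40, F=22.
Attach a square pyramid (V=5, E=8, F=5) along a 3-gon: merge 3 vertices and 3 edges, delete both glued faces → V=22, E=45, F=25.
Check: V − E + F = 22 − 45 + 25 = 2.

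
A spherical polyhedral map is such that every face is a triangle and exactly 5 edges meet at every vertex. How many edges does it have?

30

Each face has 3 edges and each edge borders two faces, so 2E = 3F.
Each vertex has degree 5, so 5V = 2E and hence V = 3F/5.
Euler: V − E + F = 2 ⇒ (3F/5) − (3F/2) + F = 2.
Multiply by 10: (6 − 15 + 10)F = 20, i.e. 1F = 20.
So F = 20, E = 3·20/2 = 30, V = 3·20/5 = 12.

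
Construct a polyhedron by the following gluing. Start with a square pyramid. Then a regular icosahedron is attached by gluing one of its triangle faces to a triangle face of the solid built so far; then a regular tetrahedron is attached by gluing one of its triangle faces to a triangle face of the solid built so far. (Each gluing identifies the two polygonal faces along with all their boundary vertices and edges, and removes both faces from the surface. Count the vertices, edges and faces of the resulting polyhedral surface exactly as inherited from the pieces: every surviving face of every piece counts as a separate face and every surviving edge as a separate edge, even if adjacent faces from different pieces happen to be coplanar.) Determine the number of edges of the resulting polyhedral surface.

38

A square pyramid: V=5, E=8, F=5.
Attach a regular icosahedron (V=12, E=30, F=20) along a 3-gon: merge 3 vertices and 3 edges, delete both glued faces → V=14, E=35, F=23.
Attach a regular tetrahedron (V=4, E=6, F=4) along a 3-gon: merge 3 vertices and 3 edges, delete both glued faces → V=15, E=38, F=25.
Check: V − E + F = 15 − 38 + 25 = 2.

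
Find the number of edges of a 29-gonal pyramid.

A pyramid on an n-gon base has one n-gon and n triangles: V = 29 + 1 = 30, E = 2·29 = 58, F = 29 + 1 = 30.

58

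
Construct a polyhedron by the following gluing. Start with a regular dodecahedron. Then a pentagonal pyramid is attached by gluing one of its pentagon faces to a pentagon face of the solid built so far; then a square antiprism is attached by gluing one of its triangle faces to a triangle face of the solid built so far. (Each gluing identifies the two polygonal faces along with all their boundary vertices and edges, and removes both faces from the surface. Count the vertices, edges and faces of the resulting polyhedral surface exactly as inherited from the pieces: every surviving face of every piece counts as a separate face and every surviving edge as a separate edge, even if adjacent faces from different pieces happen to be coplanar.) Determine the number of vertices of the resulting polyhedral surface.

26

A regular dodecahedron: V=20, E=30, F=12.
Attach a pentagonal pyramid (V=6, E=10, F=6) along a 5-gon: merge 5 vertices and 5 edges, delete both glued faces → V=21, E=35, F=16.
Attach a square antiprism (V=8, E=16, F=10) along a 3-gon: merge 3 vertices and 3 edges, delete both glued faces → V=26, E=48, F=24.
Check: V − E + F = 26 − 48 + 24 = 2.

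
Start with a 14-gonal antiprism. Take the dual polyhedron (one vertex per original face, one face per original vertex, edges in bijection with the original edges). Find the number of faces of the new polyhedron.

The base solid has V = 28, E = 56, F = 30.
The dual swaps V and F and preserves E: V′ = F = 30, E′ = E = 56, F′ = V = 28.

28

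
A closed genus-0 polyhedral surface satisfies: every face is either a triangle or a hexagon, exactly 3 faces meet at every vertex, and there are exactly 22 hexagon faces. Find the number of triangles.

Let x be the number of triangles; then F = 22 + x.
Edge–face incidences: 2E = 6·22 + 3·x = 132 + 3x.
Every vertex has degree 3, so 3V = 2E.
Euler: V − E + F = 2 ⇒ (2E)/3 − E + (22 + x) = 2.
Multiply by 6: 2·(2E) − 3·(2E) + 6·(22 + x) = 12, i.e. 132 + 6x − (132 + 3x) = 12.
Collecting terms: 3x = 12, so x = 4.
Then 2E = 132 + 3·4 = 144, so E = 72, V = 2E/3 = 48, F = 22 + 4 = 26.

4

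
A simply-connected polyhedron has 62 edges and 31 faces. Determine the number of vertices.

Here V − E + F = 2.
V = 2 + E − F = 2 + 62 − 31 = 33.

33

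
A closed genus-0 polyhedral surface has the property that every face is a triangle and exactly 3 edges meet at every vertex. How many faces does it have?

Each face has 3 edges and each edge borders two faces, so 2E = 3F.
Each vertex has degree 3, so 3V = 2E and hence V = 3F/3.
Euler: V − E + F = 2 ⇒ (3F/3) − (3F/2) + F = 2.
Multiply by 6: (6 − 9 + 6)F = 12, i.e. 3F = 12.
So F = 4, E = 3·4/2 = 6, V = 3·4/3 = 4.

4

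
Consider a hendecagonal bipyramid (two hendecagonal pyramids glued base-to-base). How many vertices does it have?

13

A bipyramid over an n-gon has 2n triangular faces and n + 2 vertices: V = 11 + 2 = 13, E = 3·11 = 33, F = 2·11 = 22.
Check: V − E + F = 13 − 33 + 22 = 2.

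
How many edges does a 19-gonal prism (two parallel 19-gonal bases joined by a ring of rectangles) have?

57

A prism on an n-gon has two n-gon bases and n rectangular sides: V = 2·19 = 38, E = 3·19 = 57, F = 19 + 2 = 21.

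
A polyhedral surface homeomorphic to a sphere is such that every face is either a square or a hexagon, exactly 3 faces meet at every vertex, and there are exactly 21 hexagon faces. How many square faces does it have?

6

Let x be the number of squares; then F = 21 + x.
Edge–face incidences: 2E = 6·21 + 4·x = 126 + 4x.
Every vertex has degree 3, so 3V = 2E.
Euler: V − E + F = 2 ⇒ (2E)/3 − E + (21 + x) = 2.
Multiply by 6: 2·(2E) − 3·(2E) + 6·(21 + x) = 12, i.e. 126 + 6x − (126 + 4x) = 12.
Collecting terms: 2x = 12, so x = 6.
Then 2E = 126 + 4·6 = 150, so E = 75, V = 2E/3 = 50, F = 21 + 6 = 27.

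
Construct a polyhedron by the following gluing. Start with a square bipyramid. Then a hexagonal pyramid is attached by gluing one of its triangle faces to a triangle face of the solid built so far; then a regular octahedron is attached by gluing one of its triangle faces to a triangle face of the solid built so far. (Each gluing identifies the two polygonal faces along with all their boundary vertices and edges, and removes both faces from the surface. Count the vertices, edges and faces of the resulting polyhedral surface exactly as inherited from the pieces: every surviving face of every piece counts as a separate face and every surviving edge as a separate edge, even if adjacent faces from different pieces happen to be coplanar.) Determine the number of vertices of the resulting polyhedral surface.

A square bipyramid: V=6, E=12, F=8.
Attach a hexagonal pyramid (V=7, E=12, F=7) along a 3-gon: merge 3 vertices and 3 edges, delete both glued faces → V=10, E=21, F=13.
Attach a regular octahedron (V=6, E=12, F=8) along a 3-gon: merge 3 vertices and 3 edges, delete both glued faces → V=13, E=30, F=19.
Check: V − E + F = 13 − 30 + 19 = 2.

13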